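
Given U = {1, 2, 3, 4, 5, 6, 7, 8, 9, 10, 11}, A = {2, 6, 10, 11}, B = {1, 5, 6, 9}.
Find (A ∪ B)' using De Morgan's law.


U = {1, 2, 3, 4, 5, 6, 7, 8, 9, 10, 11}
A = {2, 6, 10, 11}, B = {1, 5, 6, 9}
A ∪ B = {1, 2, 5, 6, 9, 10, 11}
(A ∪ B)' = U \ (A ∪ B) = {3, 4, 7, 8}
Verification via A' ∩ B': A' = {1, 3, 4, 5, 7, 8, 9}, B' = {2, 3, 4, 7, 8, 10, 11}
A' ∩ B' = {3, 4, 7, 8} ✓

{3, 4, 7, 8}


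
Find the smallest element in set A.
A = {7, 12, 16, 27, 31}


Set A = {7, 12, 16, 27, 31}
Elements in ascending order: 7, 12, 16, 27, 31
The smallest element is 7.

7


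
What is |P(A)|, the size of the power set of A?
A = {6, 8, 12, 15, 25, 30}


Set A = {6, 8, 12, 15, 25, 30}
|A| = 6
The power set P(A) contains all subsets of A.
|P(A)| = 2^|A| = 2^6 = 64

64


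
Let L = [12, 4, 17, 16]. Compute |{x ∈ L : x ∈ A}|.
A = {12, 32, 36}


Set A = {12, 32, 36}
Candidates: [12, 4, 17, 16]
Check each candidate:
12 ∈ A, 4 ∉ A, 17 ∉ A, 16 ∉ A
Count of candidates in A: 1

1


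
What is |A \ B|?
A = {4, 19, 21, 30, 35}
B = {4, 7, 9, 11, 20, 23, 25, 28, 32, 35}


Set A = {4, 19, 21, 30, 35}
Set B = {4, 7, 9, 11, 20, 23, 25, 28, 32, 35}
A \ B = {19, 21, 30}
|A \ B| = 3

3


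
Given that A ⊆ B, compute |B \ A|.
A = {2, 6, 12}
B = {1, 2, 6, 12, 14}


Set A = {2, 6, 12}, |A| = 3
Set B = {1, 2, 6, 12, 14}, |B| = 5
Since A ⊆ B: B \ A = {1, 14}
|B| - |A| = 5 - 3 = 2

2


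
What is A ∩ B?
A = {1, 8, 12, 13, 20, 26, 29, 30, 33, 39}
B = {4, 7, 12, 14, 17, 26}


Set A = {1, 8, 12, 13, 20, 26, 29, 30, 33, 39}
Set B = {4, 7, 12, 14, 17, 26}
A ∩ B includes only elements in both sets.
Check each element of A against B:
1 ✗, 8 ✗, 12 ✓, 13 ✗, 20 ✗, 26 ✓, 29 ✗, 30 ✗, 33 ✗, 39 ✗
A ∩ B = {12, 26}

{12, 26}


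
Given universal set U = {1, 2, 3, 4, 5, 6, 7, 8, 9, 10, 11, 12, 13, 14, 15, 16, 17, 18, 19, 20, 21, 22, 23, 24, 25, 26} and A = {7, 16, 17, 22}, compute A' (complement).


Universal set U = {1, 2, 3, 4, 5, 6, 7, 8, 9, 10, 11, 12, 13, 14, 15, 16, 17, 18, 19, 20, 21, 22, 23, 24, 25, 26}
Set A = {7, 16, 17, 22}
A' = U \ A = elements in U but not in A
Checking each element of U:
1 (not in A, include), 2 (not in A, include), 3 (not in A, include), 4 (not in A, include), 5 (not in A, include), 6 (not in A, include), 7 (in A, exclude), 8 (not in A, include), 9 (not in A, include), 10 (not in A, include), 11 (not in A, include), 12 (not in A, include), 13 (not in A, include), 14 (not in A, include), 15 (not in A, include), 16 (in A, exclude), 17 (in A, exclude), 18 (not in A, include), 19 (not in A, include), 20 (not in A, include), 21 (not in A, include), 22 (in A, exclude), 23 (not in A, include), 24 (not in A, include), 25 (not in A, include), 26 (not in A, include)
A' = {1, 2, 3, 4, 5, 6, 8, 9, 10, 11, 12, 13, 14, 15, 18, 19, 20, 21, 23, 24, 25, 26}

{1, 2, 3, 4, 5, 6, 8, 9, 10, 11, 12, 13, 14, 15, 18, 19, 20, 21, 23, 24, 25, 26}


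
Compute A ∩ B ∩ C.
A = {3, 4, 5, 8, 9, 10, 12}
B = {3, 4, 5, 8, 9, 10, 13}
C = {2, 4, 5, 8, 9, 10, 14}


Set A = {3, 4, 5, 8, 9, 10, 12}
Set B = {3, 4, 5, 8, 9, 10, 13}
Set C = {2, 4, 5, 8, 9, 10, 14}
First, A ∩ B = {3, 4, 5, 8, 9, 10}
Then, (A ∩ B) ∩ C = {4, 5, 8, 9, 10}

{4, 5, 8, 9, 10}


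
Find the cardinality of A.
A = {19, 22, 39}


Set A = {19, 22, 39}
Listing elements: 19, 22, 39
Counting: 3 elements
|A| = 3

3


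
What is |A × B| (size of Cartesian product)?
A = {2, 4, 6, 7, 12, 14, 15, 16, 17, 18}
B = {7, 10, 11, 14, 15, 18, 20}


Set A = {2, 4, 6, 7, 12, 14, 15, 16, 17, 18} has 10 elements.
Set B = {7, 10, 11, 14, 15, 18, 20} has 7 elements.
|A × B| = |A| × |B| = 10 × 7 = 70

70


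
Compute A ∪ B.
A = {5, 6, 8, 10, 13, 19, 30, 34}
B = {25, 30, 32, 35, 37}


Set A = {5, 6, 8, 10, 13, 19, 30, 34}
Set B = {25, 30, 32, 35, 37}
A ∪ B includes all elements in either set.
Elements from A: {5, 6, 8, 10, 13, 19, 30, 34}
Elements from B not already included: {25, 32, 35, 37}
A ∪ B = {5, 6, 8, 10, 13, 19, 25, 30, 32, 34, 35, 37}

{5, 6, 8, 10, 13, 19, 25, 30, 32, 34, 35, 37}


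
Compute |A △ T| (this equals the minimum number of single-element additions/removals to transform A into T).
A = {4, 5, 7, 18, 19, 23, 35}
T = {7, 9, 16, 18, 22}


Set A = {4, 5, 7, 18, 19, 23, 35}
Set T = {7, 9, 16, 18, 22}
Elements to remove from A (in A, not in T): {4, 5, 19, 23, 35} → 5 removals
Elements to add to A (in T, not in A): {9, 16, 22} → 3 additions
Total edits = 5 + 3 = 8

8


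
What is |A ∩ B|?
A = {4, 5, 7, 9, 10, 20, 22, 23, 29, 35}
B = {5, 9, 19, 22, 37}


Set A = {4, 5, 7, 9, 10, 20, 22, 23, 29, 35}
Set B = {5, 9, 19, 22, 37}
A ∩ B = {5, 9, 22}
|A ∩ B| = 3

3


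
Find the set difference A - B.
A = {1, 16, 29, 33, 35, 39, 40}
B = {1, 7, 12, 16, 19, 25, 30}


Set A = {1, 16, 29, 33, 35, 39, 40}
Set B = {1, 7, 12, 16, 19, 25, 30}
A \ B includes elements in A that are not in B.
Check each element of A:
1 (in B, remove), 16 (in B, remove), 29 (not in B, keep), 33 (not in B, keep), 35 (not in B, keep), 39 (not in B, keep), 40 (not in B, keep)
A \ B = {29, 33, 35, 39, 40}

{29, 33, 35, 39, 40}


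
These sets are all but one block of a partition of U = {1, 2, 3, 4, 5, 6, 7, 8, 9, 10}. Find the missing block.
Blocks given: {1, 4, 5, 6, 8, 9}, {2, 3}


U = {1, 2, 3, 4, 5, 6, 7, 8, 9, 10}
Shown blocks: {1, 4, 5, 6, 8, 9}, {2, 3}
A partition's blocks are pairwise disjoint and cover U, so the missing block = U \ (union of shown blocks).
Union of shown blocks: {1, 2, 3, 4, 5, 6, 8, 9}
Missing block = U \ (union) = {7, 10}

{7, 10}


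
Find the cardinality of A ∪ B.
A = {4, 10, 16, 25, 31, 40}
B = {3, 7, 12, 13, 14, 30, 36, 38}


Set A = {4, 10, 16, 25, 31, 40}, |A| = 6
Set B = {3, 7, 12, 13, 14, 30, 36, 38}, |B| = 8
A ∩ B = {}, |A ∩ B| = 0
|A ∪ B| = |A| + |B| - |A ∩ B| = 6 + 8 - 0 = 14

14


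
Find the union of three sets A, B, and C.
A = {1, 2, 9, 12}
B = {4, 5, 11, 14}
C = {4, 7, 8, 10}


Set A = {1, 2, 9, 12}
Set B = {4, 5, 11, 14}
Set C = {4, 7, 8, 10}
First, A ∪ B = {1, 2, 4, 5, 9, 11, 12, 14}
Then, (A ∪ B) ∪ C = {1, 2, 4, 5, 7, 8, 9, 10, 11, 12, 14}

{1, 2, 4, 5, 7, 8, 9, 10, 11, 12, 14}


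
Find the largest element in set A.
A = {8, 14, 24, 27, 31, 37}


Set A = {8, 14, 24, 27, 31, 37}
Elements in ascending order: 8, 14, 24, 27, 31, 37
The largest element is 37.

37


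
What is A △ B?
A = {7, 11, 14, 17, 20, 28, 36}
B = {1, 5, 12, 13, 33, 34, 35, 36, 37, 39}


Set A = {7, 11, 14, 17, 20, 28, 36}
Set B = {1, 5, 12, 13, 33, 34, 35, 36, 37, 39}
A △ B = (A \ B) ∪ (B \ A)
Elements in A but not B: {7, 11, 14, 17, 20, 28}
Elements in B but not A: {1, 5, 12, 13, 33, 34, 35, 37, 39}
A △ B = {1, 5, 7, 11, 12, 13, 14, 17, 20, 28, 33, 34, 35, 37, 39}

{1, 5, 7, 11, 12, 13, 14, 17, 20, 28, 33, 34, 35, 37, 39}


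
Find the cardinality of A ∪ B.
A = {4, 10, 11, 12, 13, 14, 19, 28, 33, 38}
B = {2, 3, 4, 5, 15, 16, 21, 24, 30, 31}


Set A = {4, 10, 11, 12, 13, 14, 19, 28, 33, 38}, |A| = 10
Set B = {2, 3, 4, 5, 15, 16, 21, 24, 30, 31}, |B| = 10
A ∩ B = {4}, |A ∩ B| = 1
|A ∪ B| = |A| + |B| - |A ∩ B| = 10 + 10 - 1 = 19

19


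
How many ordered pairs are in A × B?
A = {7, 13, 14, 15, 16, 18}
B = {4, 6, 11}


Set A = {7, 13, 14, 15, 16, 18} has 6 elements.
Set B = {4, 6, 11} has 3 elements.
|A × B| = |A| × |B| = 6 × 3 = 18

18


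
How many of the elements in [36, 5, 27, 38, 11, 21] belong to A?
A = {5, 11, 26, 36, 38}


Set A = {5, 11, 26, 36, 38}
Candidates: [36, 5, 27, 38, 11, 21]
Check each candidate:
36 ∈ A, 5 ∈ A, 27 ∉ A, 38 ∈ A, 11 ∈ A, 21 ∉ A
Count of candidates in A: 4

4


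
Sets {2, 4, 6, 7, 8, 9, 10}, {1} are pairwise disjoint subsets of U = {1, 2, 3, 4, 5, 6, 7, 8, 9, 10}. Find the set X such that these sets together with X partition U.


U = {1, 2, 3, 4, 5, 6, 7, 8, 9, 10}
Shown blocks: {2, 4, 6, 7, 8, 9, 10}, {1}
A partition's blocks are pairwise disjoint and cover U, so the missing block = U \ (union of shown blocks).
Union of shown blocks: {1, 2, 4, 6, 7, 8, 9, 10}
Missing block = U \ (union) = {3, 5}

{3, 5}


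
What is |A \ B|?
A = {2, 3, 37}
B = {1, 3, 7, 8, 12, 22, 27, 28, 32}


Set A = {2, 3, 37}
Set B = {1, 3, 7, 8, 12, 22, 27, 28, 32}
A \ B = {2, 37}
|A \ B| = 2

2


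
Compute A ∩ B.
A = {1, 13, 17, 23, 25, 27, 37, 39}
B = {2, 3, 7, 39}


Set A = {1, 13, 17, 23, 25, 27, 37, 39}
Set B = {2, 3, 7, 39}
A ∩ B includes only elements in both sets.
Check each element of A against B:
1 ✗, 13 ✗, 17 ✗, 23 ✗, 25 ✗, 27 ✗, 37 ✗, 39 ✓
A ∩ B = {39}

{39}


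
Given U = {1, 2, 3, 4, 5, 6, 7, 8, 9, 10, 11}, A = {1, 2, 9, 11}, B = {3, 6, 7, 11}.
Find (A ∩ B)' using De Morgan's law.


U = {1, 2, 3, 4, 5, 6, 7, 8, 9, 10, 11}
A = {1, 2, 9, 11}, B = {3, 6, 7, 11}
A ∩ B = {11}
(A ∩ B)' = U \ (A ∩ B) = {1, 2, 3, 4, 5, 6, 7, 8, 9, 10}
Verification via A' ∪ B': A' = {3, 4, 5, 6, 7, 8, 10}, B' = {1, 2, 4, 5, 8, 9, 10}
A' ∪ B' = {1, 2, 3, 4, 5, 6, 7, 8, 9, 10} ✓

{1, 2, 3, 4, 5, 6, 7, 8, 9, 10}


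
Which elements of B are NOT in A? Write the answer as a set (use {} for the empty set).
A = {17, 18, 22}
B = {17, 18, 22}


Set A = {17, 18, 22}
Set B = {17, 18, 22}
Check each element of B against A:
17 ∈ A, 18 ∈ A, 22 ∈ A
Elements of B not in A: {}

{}


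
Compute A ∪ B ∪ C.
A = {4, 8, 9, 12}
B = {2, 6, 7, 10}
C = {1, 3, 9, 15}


Set A = {4, 8, 9, 12}
Set B = {2, 6, 7, 10}
Set C = {1, 3, 9, 15}
First, A ∪ B = {2, 4, 6, 7, 8, 9, 10, 12}
Then, (A ∪ B) ∪ C = {1, 2, 3, 4, 6, 7, 8, 9, 10, 12, 15}

{1, 2, 3, 4, 6, 7, 8, 9, 10, 12, 15}


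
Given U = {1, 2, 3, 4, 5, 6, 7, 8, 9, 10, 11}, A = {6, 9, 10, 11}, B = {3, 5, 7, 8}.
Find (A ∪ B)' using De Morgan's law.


U = {1, 2, 3, 4, 5, 6, 7, 8, 9, 10, 11}
A = {6, 9, 10, 11}, B = {3, 5, 7, 8}
A ∪ B = {3, 5, 6, 7, 8, 9, 10, 11}
(A ∪ B)' = U \ (A ∪ B) = {1, 2, 4}
Verification via A' ∩ B': A' = {1, 2, 3, 4, 5, 7, 8}, B' = {1, 2, 4, 6, 9, 10, 11}
A' ∩ B' = {1, 2, 4} ✓

{1, 2, 4}


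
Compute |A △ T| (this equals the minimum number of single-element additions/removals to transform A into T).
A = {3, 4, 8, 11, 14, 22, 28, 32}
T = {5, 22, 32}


Set A = {3, 4, 8, 11, 14, 22, 28, 32}
Set T = {5, 22, 32}
Elements to remove from A (in A, not in T): {3, 4, 8, 11, 14, 28} → 6 removals
Elements to add to A (in T, not in A): {5} → 1 additions
Total edits = 6 + 1 = 7

7


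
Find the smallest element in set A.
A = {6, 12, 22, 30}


Set A = {6, 12, 22, 30}
Elements in ascending order: 6, 12, 22, 30
The smallest element is 6.

6


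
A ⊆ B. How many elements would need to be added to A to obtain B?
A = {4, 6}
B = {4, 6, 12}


Set A = {4, 6}, |A| = 2
Set B = {4, 6, 12}, |B| = 3
Since A ⊆ B: B \ A = {12}
|B| - |A| = 3 - 2 = 1

1


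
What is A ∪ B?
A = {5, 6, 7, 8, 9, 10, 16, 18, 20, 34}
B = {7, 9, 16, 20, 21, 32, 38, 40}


Set A = {5, 6, 7, 8, 9, 10, 16, 18, 20, 34}
Set B = {7, 9, 16, 20, 21, 32, 38, 40}
A ∪ B includes all elements in either set.
Elements from A: {5, 6, 7, 8, 9, 10, 16, 18, 20, 34}
Elements from B not already included: {21, 32, 38, 40}
A ∪ B = {5, 6, 7, 8, 9, 10, 16, 18, 20, 21, 32, 34, 38, 40}

{5, 6, 7, 8, 9, 10, 16, 18, 20, 21, 32, 34, 38, 40}


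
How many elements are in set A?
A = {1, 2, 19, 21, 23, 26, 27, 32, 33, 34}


Set A = {1, 2, 19, 21, 23, 26, 27, 32, 33, 34}
Listing elements: 1, 2, 19, 21, 23, 26, 27, 32, 33, 34
Counting: 10 elements
|A| = 10

10


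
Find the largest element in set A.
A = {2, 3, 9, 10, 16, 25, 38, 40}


Set A = {2, 3, 9, 10, 16, 25, 38, 40}
Elements in ascending order: 2, 3, 9, 10, 16, 25, 38, 40
The largest element is 40.

40


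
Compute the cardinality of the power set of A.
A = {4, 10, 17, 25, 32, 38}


Set A = {4, 10, 17, 25, 32, 38}
|A| = 6
The power set P(A) contains all subsets of A.
|P(A)| = 2^|A| = 2^6 = 64

64


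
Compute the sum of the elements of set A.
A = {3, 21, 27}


Set A = {3, 21, 27}
Sum = 3 + 21 + 27 = 51

51


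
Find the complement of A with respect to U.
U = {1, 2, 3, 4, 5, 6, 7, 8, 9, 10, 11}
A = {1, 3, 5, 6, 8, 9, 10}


Universal set U = {1, 2, 3, 4, 5, 6, 7, 8, 9, 10, 11}
Set A = {1, 3, 5, 6, 8, 9, 10}
A' = U \ A = elements in U but not in A
Checking each element of U:
1 (in A, exclude), 2 (not in A, include), 3 (in A, exclude), 4 (not in A, include), 5 (in A, exclude), 6 (in A, exclude), 7 (not in A, include), 8 (in A, exclude), 9 (in A, exclude), 10 (in A, exclude), 11 (not in A, include)
A' = {2, 4, 7, 11}

{2, 4, 7, 11}


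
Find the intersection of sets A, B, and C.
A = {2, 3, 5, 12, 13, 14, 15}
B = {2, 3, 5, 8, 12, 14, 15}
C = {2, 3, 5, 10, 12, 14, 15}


Set A = {2, 3, 5, 12, 13, 14, 15}
Set B = {2, 3, 5, 8, 12, 14, 15}
Set C = {2, 3, 5, 10, 12, 14, 15}
First, A ∩ B = {2, 3, 5, 12, 14, 15}
Then, (A ∩ B) ∩ C = {2, 3, 5, 12, 14, 15}

{2, 3, 5, 12, 14, 15}


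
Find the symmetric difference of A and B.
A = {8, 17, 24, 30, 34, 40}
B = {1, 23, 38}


Set A = {8, 17, 24, 30, 34, 40}
Set B = {1, 23, 38}
A △ B = (A \ B) ∪ (B \ A)
Elements in A but not B: {8, 17, 24, 30, 34, 40}
Elements in B but not A: {1, 23, 38}
A △ B = {1, 8, 17, 23, 24, 30, 34, 38, 40}

{1, 8, 17, 23, 24, 30, 34, 38, 40}


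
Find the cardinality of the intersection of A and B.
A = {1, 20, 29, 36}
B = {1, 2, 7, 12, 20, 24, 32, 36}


Set A = {1, 20, 29, 36}
Set B = {1, 2, 7, 12, 20, 24, 32, 36}
A ∩ B = {1, 20, 36}
|A ∩ B| = 3

3


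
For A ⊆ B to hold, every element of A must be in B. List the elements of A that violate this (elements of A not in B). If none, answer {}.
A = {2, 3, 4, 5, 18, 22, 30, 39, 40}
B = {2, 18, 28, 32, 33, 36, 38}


Set A = {2, 3, 4, 5, 18, 22, 30, 39, 40}
Set B = {2, 18, 28, 32, 33, 36, 38}
Check each element of A against B:
2 ∈ B, 3 ∉ B (include), 4 ∉ B (include), 5 ∉ B (include), 18 ∈ B, 22 ∉ B (include), 30 ∉ B (include), 39 ∉ B (include), 40 ∉ B (include)
Elements of A not in B: {3, 4, 5, 22, 30, 39, 40}

{3, 4, 5, 22, 30, 39, 40}


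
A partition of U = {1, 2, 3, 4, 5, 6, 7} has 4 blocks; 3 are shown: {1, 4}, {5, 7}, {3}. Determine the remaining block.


U = {1, 2, 3, 4, 5, 6, 7}
Shown blocks: {1, 4}, {5, 7}, {3}
A partition's blocks are pairwise disjoint and cover U, so the missing block = U \ (union of shown blocks).
Union of shown blocks: {1, 3, 4, 5, 7}
Missing block = U \ (union) = {2, 6}

{2, 6}


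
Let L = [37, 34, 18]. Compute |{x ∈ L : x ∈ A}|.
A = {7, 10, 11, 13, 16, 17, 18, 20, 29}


Set A = {7, 10, 11, 13, 16, 17, 18, 20, 29}
Candidates: [37, 34, 18]
Check each candidate:
37 ∉ A, 34 ∉ A, 18 ∈ A
Count of candidates in A: 1

1


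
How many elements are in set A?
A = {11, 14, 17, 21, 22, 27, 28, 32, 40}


Set A = {11, 14, 17, 21, 22, 27, 28, 32, 40}
Listing elements: 11, 14, 17, 21, 22, 27, 28, 32, 40
Counting: 9 elements
|A| = 9

9


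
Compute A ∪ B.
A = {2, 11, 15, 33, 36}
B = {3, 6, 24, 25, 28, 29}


Set A = {2, 11, 15, 33, 36}
Set B = {3, 6, 24, 25, 28, 29}
A ∪ B includes all elements in either set.
Elements from A: {2, 11, 15, 33, 36}
Elements from B not already included: {3, 6, 24, 25, 28, 29}
A ∪ B = {2, 3, 6, 11, 15, 24, 25, 28, 29, 33, 36}

{2, 3, 6, 11, 15, 24, 25, 28, 29, 33, 36}


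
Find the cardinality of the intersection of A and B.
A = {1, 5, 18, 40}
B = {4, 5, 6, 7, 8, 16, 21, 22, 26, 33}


Set A = {1, 5, 18, 40}
Set B = {4, 5, 6, 7, 8, 16, 21, 22, 26, 33}
A ∩ B = {5}
|A ∩ B| = 1

1


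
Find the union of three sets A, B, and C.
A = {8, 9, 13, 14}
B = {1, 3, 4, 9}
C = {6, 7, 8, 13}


Set A = {8, 9, 13, 14}
Set B = {1, 3, 4, 9}
Set C = {6, 7, 8, 13}
First, A ∪ B = {1, 3, 4, 8, 9, 13, 14}
Then, (A ∪ B) ∪ C = {1, 3, 4, 6, 7, 8, 9, 13, 14}

{1, 3, 4, 6, 7, 8, 9, 13, 14}


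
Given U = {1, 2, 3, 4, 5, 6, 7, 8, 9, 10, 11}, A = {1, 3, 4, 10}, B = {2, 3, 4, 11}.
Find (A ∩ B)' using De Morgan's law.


U = {1, 2, 3, 4, 5, 6, 7, 8, 9, 10, 11}
A = {1, 3, 4, 10}, B = {2, 3, 4, 11}
A ∩ B = {3, 4}
(A ∩ B)' = U \ (A ∩ B) = {1, 2, 5, 6, 7, 8, 9, 10, 11}
Verification via A' ∪ B': A' = {2, 5, 6, 7, 8, 9, 11}, B' = {1, 5, 6, 7, 8, 9, 10}
A' ∪ B' = {1, 2, 5, 6, 7, 8, 9, 10, 11} ✓

{1, 2, 5, 6, 7, 8, 9, 10, 11}


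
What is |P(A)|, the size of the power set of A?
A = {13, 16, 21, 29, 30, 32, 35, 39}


Set A = {13, 16, 21, 29, 30, 32, 35, 39}
|A| = 8
The power set P(A) contains all subsets of A.
|P(A)| = 2^|A| = 2^8 = 256

256


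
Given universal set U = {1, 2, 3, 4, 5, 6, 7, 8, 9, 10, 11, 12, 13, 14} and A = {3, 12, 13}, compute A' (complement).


Universal set U = {1, 2, 3, 4, 5, 6, 7, 8, 9, 10, 11, 12, 13, 14}
Set A = {3, 12, 13}
A' = U \ A = elements in U but not in A
Checking each element of U:
1 (not in A, include), 2 (not in A, include), 3 (in A, exclude), 4 (not in A, include), 5 (not in A, include), 6 (not in A, include), 7 (not in A, include), 8 (not in A, include), 9 (not in A, include), 10 (not in A, include), 11 (not in A, include), 12 (in A, exclude), 13 (in A, exclude), 14 (not in A, include)
A' = {1, 2, 4, 5, 6, 7, 8, 9, 10, 11, 14}

{1, 2, 4, 5, 6, 7, 8, 9, 10, 11, 14}


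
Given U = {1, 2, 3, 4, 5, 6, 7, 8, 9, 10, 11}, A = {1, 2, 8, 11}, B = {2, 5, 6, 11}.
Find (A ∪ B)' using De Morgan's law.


U = {1, 2, 3, 4, 5, 6, 7, 8, 9, 10, 11}
A = {1, 2, 8, 11}, B = {2, 5, 6, 11}
A ∪ B = {1, 2, 5, 6, 8, 11}
(A ∪ B)' = U \ (A ∪ B) = {3, 4, 7, 9, 10}
Verification via A' ∩ B': A' = {3, 4, 5, 6, 7, 9, 10}, B' = {1, 3, 4, 7, 8, 9, 10}
A' ∩ B' = {3, 4, 7, 9, 10} ✓

{3, 4, 7, 9, 10}


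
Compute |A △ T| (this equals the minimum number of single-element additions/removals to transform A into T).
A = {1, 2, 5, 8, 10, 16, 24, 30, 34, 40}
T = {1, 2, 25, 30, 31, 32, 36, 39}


Set A = {1, 2, 5, 8, 10, 16, 24, 30, 34, 40}
Set T = {1, 2, 25, 30, 31, 32, 36, 39}
Elements to remove from A (in A, not in T): {5, 8, 10, 16, 24, 34, 40} → 7 removals
Elements to add to A (in T, not in A): {25, 31, 32, 36, 39} → 5 additions
Total edits = 7 + 5 = 12

12


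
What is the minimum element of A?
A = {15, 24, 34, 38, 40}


Set A = {15, 24, 34, 38, 40}
Elements in ascending order: 15, 24, 34, 38, 40
The smallest element is 15.

15


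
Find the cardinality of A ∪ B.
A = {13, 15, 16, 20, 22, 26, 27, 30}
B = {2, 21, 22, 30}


Set A = {13, 15, 16, 20, 22, 26, 27, 30}, |A| = 8
Set B = {2, 21, 22, 30}, |B| = 4
A ∩ B = {22, 30}, |A ∩ B| = 2
|A ∪ B| = |A| + |B| - |A ∩ B| = 8 + 4 - 2 = 10

10


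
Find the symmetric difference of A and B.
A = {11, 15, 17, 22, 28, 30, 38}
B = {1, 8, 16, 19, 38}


Set A = {11, 15, 17, 22, 28, 30, 38}
Set B = {1, 8, 16, 19, 38}
A △ B = (A \ B) ∪ (B \ A)
Elements in A but not B: {11, 15, 17, 22, 28, 30}
Elements in B but not A: {1, 8, 16, 19}
A △ B = {1, 8, 11, 15, 16, 17, 19, 22, 28, 30}

{1, 8, 11, 15, 16, 17, 19, 22, 28, 30}


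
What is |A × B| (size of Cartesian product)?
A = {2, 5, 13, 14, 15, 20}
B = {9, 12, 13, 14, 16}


Set A = {2, 5, 13, 14, 15, 20} has 6 elements.
Set B = {9, 12, 13, 14, 16} has 5 elements.
|A × B| = |A| × |B| = 6 × 5 = 30

30


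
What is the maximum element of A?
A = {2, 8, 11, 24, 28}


Set A = {2, 8, 11, 24, 28}
Elements in ascending order: 2, 8, 11, 24, 28
The largest element is 28.

28


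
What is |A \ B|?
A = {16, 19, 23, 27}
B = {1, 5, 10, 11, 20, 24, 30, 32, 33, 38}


Set A = {16, 19, 23, 27}
Set B = {1, 5, 10, 11, 20, 24, 30, 32, 33, 38}
A \ B = {16, 19, 23, 27}
|A \ B| = 4

4


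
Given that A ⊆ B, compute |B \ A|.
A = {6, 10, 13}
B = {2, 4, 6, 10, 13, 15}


Set A = {6, 10, 13}, |A| = 3
Set B = {2, 4, 6, 10, 13, 15}, |B| = 6
Since A ⊆ B: B \ A = {2, 4, 15}
|B| - |A| = 6 - 3 = 3

3


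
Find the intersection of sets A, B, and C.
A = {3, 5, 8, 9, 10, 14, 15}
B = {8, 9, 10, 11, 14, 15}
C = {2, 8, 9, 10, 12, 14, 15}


Set A = {3, 5, 8, 9, 10, 14, 15}
Set B = {8, 9, 10, 11, 14, 15}
Set C = {2, 8, 9, 10, 12, 14, 15}
First, A ∩ B = {8, 9, 10, 14, 15}
Then, (A ∩ B) ∩ C = {8, 9, 10, 14, 15}

{8, 9, 10, 14, 15}


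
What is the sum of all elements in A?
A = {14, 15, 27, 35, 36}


Set A = {14, 15, 27, 35, 36}
Sum = 14 + 15 + 27 + 35 + 36 = 127

127


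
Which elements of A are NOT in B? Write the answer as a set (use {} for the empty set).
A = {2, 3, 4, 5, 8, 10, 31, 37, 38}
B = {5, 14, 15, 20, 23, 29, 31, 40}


Set A = {2, 3, 4, 5, 8, 10, 31, 37, 38}
Set B = {5, 14, 15, 20, 23, 29, 31, 40}
Check each element of A against B:
2 ∉ B (include), 3 ∉ B (include), 4 ∉ B (include), 5 ∈ B, 8 ∉ B (include), 10 ∉ B (include), 31 ∈ B, 37 ∉ B (include), 38 ∉ B (include)
Elements of A not in B: {2, 3, 4, 8, 10, 37, 38}

{2, 3, 4, 8, 10, 37, 38}


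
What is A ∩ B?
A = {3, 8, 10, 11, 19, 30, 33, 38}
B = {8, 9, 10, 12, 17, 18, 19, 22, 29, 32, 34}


Set A = {3, 8, 10, 11, 19, 30, 33, 38}
Set B = {8, 9, 10, 12, 17, 18, 19, 22, 29, 32, 34}
A ∩ B includes only elements in both sets.
Check each element of A against B:
3 ✗, 8 ✓, 10 ✓, 11 ✗, 19 ✓, 30 ✗, 33 ✗, 38 ✗
A ∩ B = {8, 10, 19}

{8, 10, 19}


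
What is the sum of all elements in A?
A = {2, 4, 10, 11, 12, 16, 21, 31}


Set A = {2, 4, 10, 11, 12, 16, 21, 31}
Sum = 2 + 4 + 10 + 11 + 12 + 16 + 21 + 31 = 107

107


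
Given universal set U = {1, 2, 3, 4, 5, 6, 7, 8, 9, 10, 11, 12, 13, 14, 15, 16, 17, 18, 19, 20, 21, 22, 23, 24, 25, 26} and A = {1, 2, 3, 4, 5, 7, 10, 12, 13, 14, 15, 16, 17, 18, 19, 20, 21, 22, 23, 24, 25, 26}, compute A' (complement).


Universal set U = {1, 2, 3, 4, 5, 6, 7, 8, 9, 10, 11, 12, 13, 14, 15, 16, 17, 18, 19, 20, 21, 22, 23, 24, 25, 26}
Set A = {1, 2, 3, 4, 5, 7, 10, 12, 13, 14, 15, 16, 17, 18, 19, 20, 21, 22, 23, 24, 25, 26}
A' = U \ A = elements in U but not in A
Checking each element of U:
1 (in A, exclude), 2 (in A, exclude), 3 (in A, exclude), 4 (in A, exclude), 5 (in A, exclude), 6 (not in A, include), 7 (in A, exclude), 8 (not in A, include), 9 (not in A, include), 10 (in A, exclude), 11 (not in A, include), 12 (in A, exclude), 13 (in A, exclude), 14 (in A, exclude), 15 (in A, exclude), 16 (in A, exclude), 17 (in A, exclude), 18 (in A, exclude), 19 (in A, exclude), 20 (in A, exclude), 21 (in A, exclude), 22 (in A, exclude), 23 (in A, exclude), 24 (in A, exclude), 25 (in A, exclude), 26 (in A, exclude)
A' = {6, 8, 9, 11}

{6, 8, 9, 11}


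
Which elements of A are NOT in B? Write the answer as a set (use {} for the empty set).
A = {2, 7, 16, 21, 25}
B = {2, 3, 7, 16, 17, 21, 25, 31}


Set A = {2, 7, 16, 21, 25}
Set B = {2, 3, 7, 16, 17, 21, 25, 31}
Check each element of A against B:
2 ∈ B, 7 ∈ B, 16 ∈ B, 21 ∈ B, 25 ∈ B
Elements of A not in B: {}

{}


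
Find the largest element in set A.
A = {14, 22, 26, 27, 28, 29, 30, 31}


Set A = {14, 22, 26, 27, 28, 29, 30, 31}
Elements in ascending order: 14, 22, 26, 27, 28, 29, 30, 31
The largest element is 31.

31


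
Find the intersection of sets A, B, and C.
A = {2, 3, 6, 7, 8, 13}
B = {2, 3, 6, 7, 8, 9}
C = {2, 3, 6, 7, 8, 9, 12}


Set A = {2, 3, 6, 7, 8, 13}
Set B = {2, 3, 6, 7, 8, 9}
Set C = {2, 3, 6, 7, 8, 9, 12}
First, A ∩ B = {2, 3, 6, 7, 8}
Then, (A ∩ B) ∩ C = {2, 3, 6, 7, 8}

{2, 3, 6, 7, 8}


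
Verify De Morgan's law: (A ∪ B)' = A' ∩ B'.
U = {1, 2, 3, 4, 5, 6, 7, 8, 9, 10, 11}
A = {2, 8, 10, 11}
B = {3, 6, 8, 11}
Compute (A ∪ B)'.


U = {1, 2, 3, 4, 5, 6, 7, 8, 9, 10, 11}
A = {2, 8, 10, 11}, B = {3, 6, 8, 11}
A ∪ B = {2, 3, 6, 8, 10, 11}
(A ∪ B)' = U \ (A ∪ B) = {1, 4, 5, 7, 9}
Verification via A' ∩ B': A' = {1, 3, 4, 5, 6, 7, 9}, B' = {1, 2, 4, 5, 7, 9, 10}
A' ∩ B' = {1, 4, 5, 7, 9} ✓

{1, 4, 5, 7, 9}


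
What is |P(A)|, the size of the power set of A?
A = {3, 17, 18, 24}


Set A = {3, 17, 18, 24}
|A| = 4
The power set P(A) contains all subsets of A.
|P(A)| = 2^|A| = 2^4 = 16

16


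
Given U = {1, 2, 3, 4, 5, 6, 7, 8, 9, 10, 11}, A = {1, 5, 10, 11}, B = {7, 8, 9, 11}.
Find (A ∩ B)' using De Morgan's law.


U = {1, 2, 3, 4, 5, 6, 7, 8, 9, 10, 11}
A = {1, 5, 10, 11}, B = {7, 8, 9, 11}
A ∩ B = {11}
(A ∩ B)' = U \ (A ∩ B) = {1, 2, 3, 4, 5, 6, 7, 8, 9, 10}
Verification via A' ∪ B': A' = {2, 3, 4, 6, 7, 8, 9}, B' = {1, 2, 3, 4, 5, 6, 10}
A' ∪ B' = {1, 2, 3, 4, 5, 6, 7, 8, 9, 10} ✓

{1, 2, 3, 4, 5, 6, 7, 8, 9, 10}


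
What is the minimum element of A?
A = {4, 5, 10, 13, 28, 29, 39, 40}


Set A = {4, 5, 10, 13, 28, 29, 39, 40}
Elements in ascending order: 4, 5, 10, 13, 28, 29, 39, 40
The smallest element is 4.

4


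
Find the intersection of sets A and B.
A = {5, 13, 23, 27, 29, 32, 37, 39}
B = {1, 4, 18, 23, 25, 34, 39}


Set A = {5, 13, 23, 27, 29, 32, 37, 39}
Set B = {1, 4, 18, 23, 25, 34, 39}
A ∩ B includes only elements in both sets.
Check each element of A against B:
5 ✗, 13 ✗, 23 ✓, 27 ✗, 29 ✗, 32 ✗, 37 ✗, 39 ✓
A ∩ B = {23, 39}

{23, 39}


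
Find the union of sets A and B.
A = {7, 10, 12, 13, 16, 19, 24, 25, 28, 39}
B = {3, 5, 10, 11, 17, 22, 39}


Set A = {7, 10, 12, 13, 16, 19, 24, 25, 28, 39}
Set B = {3, 5, 10, 11, 17, 22, 39}
A ∪ B includes all elements in either set.
Elements from A: {7, 10, 12, 13, 16, 19, 24, 25, 28, 39}
Elements from B not already included: {3, 5, 11, 17, 22}
A ∪ B = {3, 5, 7, 10, 11, 12, 13, 16, 17, 19, 22, 24, 25, 28, 39}

{3, 5, 7, 10, 11, 12, 13, 16, 17, 19, 22, 24, 25, 28, 39}


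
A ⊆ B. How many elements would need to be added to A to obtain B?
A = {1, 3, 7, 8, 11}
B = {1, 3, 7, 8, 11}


Set A = {1, 3, 7, 8, 11}, |A| = 5
Set B = {1, 3, 7, 8, 11}, |B| = 5
Since A ⊆ B: B \ A = {}
|B| - |A| = 5 - 5 = 0

0


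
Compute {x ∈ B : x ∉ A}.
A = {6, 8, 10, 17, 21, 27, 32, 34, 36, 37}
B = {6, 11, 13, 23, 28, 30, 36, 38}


Set A = {6, 8, 10, 17, 21, 27, 32, 34, 36, 37}
Set B = {6, 11, 13, 23, 28, 30, 36, 38}
Check each element of B against A:
6 ∈ A, 11 ∉ A (include), 13 ∉ A (include), 23 ∉ A (include), 28 ∉ A (include), 30 ∉ A (include), 36 ∈ A, 38 ∉ A (include)
Elements of B not in A: {11, 13, 23, 28, 30, 38}

{11, 13, 23, 28, 30, 38}


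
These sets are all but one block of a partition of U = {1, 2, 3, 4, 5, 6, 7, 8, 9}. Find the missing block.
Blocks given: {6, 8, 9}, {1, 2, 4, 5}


U = {1, 2, 3, 4, 5, 6, 7, 8, 9}
Shown blocks: {6, 8, 9}, {1, 2, 4, 5}
A partition's blocks are pairwise disjoint and cover U, so the missing block = U \ (union of shown blocks).
Union of shown blocks: {1, 2, 4, 5, 6, 8, 9}
Missing block = U \ (union) = {3, 7}

{3, 7}


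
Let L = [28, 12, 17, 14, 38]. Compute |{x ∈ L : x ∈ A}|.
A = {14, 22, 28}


Set A = {14, 22, 28}
Candidates: [28, 12, 17, 14, 38]
Check each candidate:
28 ∈ A, 12 ∉ A, 17 ∉ A, 14 ∈ A, 38 ∉ A
Count of candidates in A: 2

2


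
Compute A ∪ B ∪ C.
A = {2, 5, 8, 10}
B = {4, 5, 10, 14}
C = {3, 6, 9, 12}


Set A = {2, 5, 8, 10}
Set B = {4, 5, 10, 14}
Set C = {3, 6, 9, 12}
First, A ∪ B = {2, 4, 5, 8, 10, 14}
Then, (A ∪ B) ∪ C = {2, 3, 4, 5, 6, 8, 9, 10, 12, 14}

{2, 3, 4, 5, 6, 8, 9, 10, 12, 14}


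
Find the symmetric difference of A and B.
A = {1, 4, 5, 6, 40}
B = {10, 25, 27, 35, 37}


Set A = {1, 4, 5, 6, 40}
Set B = {10, 25, 27, 35, 37}
A △ B = (A \ B) ∪ (B \ A)
Elements in A but not B: {1, 4, 5, 6, 40}
Elements in B but not A: {10, 25, 27, 35, 37}
A △ B = {1, 4, 5, 6, 10, 25, 27, 35, 37, 40}

{1, 4, 5, 6, 10, 25, 27, 35, 37, 40}


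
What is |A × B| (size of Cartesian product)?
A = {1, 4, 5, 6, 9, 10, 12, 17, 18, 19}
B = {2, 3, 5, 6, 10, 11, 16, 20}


Set A = {1, 4, 5, 6, 9, 10, 12, 17, 18, 19} has 10 elements.
Set B = {2, 3, 5, 6, 10, 11, 16, 20} has 8 elements.
|A × B| = |A| × |B| = 10 × 8 = 80

80


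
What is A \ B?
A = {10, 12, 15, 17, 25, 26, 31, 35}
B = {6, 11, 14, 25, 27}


Set A = {10, 12, 15, 17, 25, 26, 31, 35}
Set B = {6, 11, 14, 25, 27}
A \ B includes elements in A that are not in B.
Check each element of A:
10 (not in B, keep), 12 (not in B, keep), 15 (not in B, keep), 17 (not in B, keep), 25 (in B, remove), 26 (not in B, keep), 31 (not in B, keep), 35 (not in B, keep)
A \ B = {10, 12, 15, 17, 26, 31, 35}

{10, 12, 15, 17, 26, 31, 35}


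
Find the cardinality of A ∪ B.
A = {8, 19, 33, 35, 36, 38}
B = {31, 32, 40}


Set A = {8, 19, 33, 35, 36, 38}, |A| = 6
Set B = {31, 32, 40}, |B| = 3
A ∩ B = {}, |A ∩ B| = 0
|A ∪ B| = |A| + |B| - |A ∩ B| = 6 + 3 - 0 = 9

9


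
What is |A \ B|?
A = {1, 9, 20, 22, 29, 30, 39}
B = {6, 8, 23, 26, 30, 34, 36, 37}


Set A = {1, 9, 20, 22, 29, 30, 39}
Set B = {6, 8, 23, 26, 30, 34, 36, 37}
A \ B = {1, 9, 20, 22, 29, 39}
|A \ B| = 6

6


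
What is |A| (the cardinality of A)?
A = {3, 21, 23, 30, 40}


Set A = {3, 21, 23, 30, 40}
Listing elements: 3, 21, 23, 30, 40
Counting: 5 elements
|A| = 5

5


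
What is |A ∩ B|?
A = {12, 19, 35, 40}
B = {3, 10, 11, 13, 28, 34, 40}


Set A = {12, 19, 35, 40}
Set B = {3, 10, 11, 13, 28, 34, 40}
A ∩ B = {40}
|A ∩ B| = 1

1


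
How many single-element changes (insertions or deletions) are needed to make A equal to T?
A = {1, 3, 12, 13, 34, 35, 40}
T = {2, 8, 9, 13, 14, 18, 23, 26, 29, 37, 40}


Set A = {1, 3, 12, 13, 34, 35, 40}
Set T = {2, 8, 9, 13, 14, 18, 23, 26, 29, 37, 40}
Elements to remove from A (in A, not in T): {1, 3, 12, 34, 35} → 5 removals
Elements to add to A (in T, not in A): {2, 8, 9, 14, 18, 23, 26, 29, 37} → 9 additions
Total edits = 5 + 9 = 14

14


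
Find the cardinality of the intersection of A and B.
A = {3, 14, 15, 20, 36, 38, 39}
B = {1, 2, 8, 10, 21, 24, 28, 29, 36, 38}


Set A = {3, 14, 15, 20, 36, 38, 39}
Set B = {1, 2, 8, 10, 21, 24, 28, 29, 36, 38}
A ∩ B = {36, 38}
|A ∩ B| = 2

2


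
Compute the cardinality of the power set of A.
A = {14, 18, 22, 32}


Set A = {14, 18, 22, 32}
|A| = 4
The power set P(A) contains all subsets of A.
|P(A)| = 2^|A| = 2^4 = 16

16


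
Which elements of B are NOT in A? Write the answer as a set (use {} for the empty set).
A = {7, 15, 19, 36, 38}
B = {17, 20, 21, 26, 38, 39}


Set A = {7, 15, 19, 36, 38}
Set B = {17, 20, 21, 26, 38, 39}
Check each element of B against A:
17 ∉ A (include), 20 ∉ A (include), 21 ∉ A (include), 26 ∉ A (include), 38 ∈ A, 39 ∉ A (include)
Elements of B not in A: {17, 20, 21, 26, 39}

{17, 20, 21, 26, 39}


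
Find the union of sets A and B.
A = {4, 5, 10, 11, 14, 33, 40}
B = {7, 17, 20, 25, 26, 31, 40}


Set A = {4, 5, 10, 11, 14, 33, 40}
Set B = {7, 17, 20, 25, 26, 31, 40}
A ∪ B includes all elements in either set.
Elements from A: {4, 5, 10, 11, 14, 33, 40}
Elements from B not already included: {7, 17, 20, 25, 26, 31}
A ∪ B = {4, 5, 7, 10, 11, 14, 17, 20, 25, 26, 31, 33, 40}

{4, 5, 7, 10, 11, 14, 17, 20, 25, 26, 31, 33, 40}


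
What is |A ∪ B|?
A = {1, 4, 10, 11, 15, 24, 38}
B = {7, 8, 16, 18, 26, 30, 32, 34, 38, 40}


Set A = {1, 4, 10, 11, 15, 24, 38}, |A| = 7
Set B = {7, 8, 16, 18, 26, 30, 32, 34, 38, 40}, |B| = 10
A ∩ B = {38}, |A ∩ B| = 1
|A ∪ B| = |A| + |B| - |A ∩ B| = 7 + 10 - 1 = 16

16


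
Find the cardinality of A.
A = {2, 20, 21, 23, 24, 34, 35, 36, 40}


Set A = {2, 20, 21, 23, 24, 34, 35, 36, 40}
Listing elements: 2, 20, 21, 23, 24, 34, 35, 36, 40
Counting: 9 elements
|A| = 9

9


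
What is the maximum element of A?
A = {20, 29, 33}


Set A = {20, 29, 33}
Elements in ascending order: 20, 29, 33
The largest element is 33.

33


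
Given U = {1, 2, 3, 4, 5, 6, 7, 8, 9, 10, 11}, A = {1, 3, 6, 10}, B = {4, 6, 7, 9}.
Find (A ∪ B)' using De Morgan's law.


U = {1, 2, 3, 4, 5, 6, 7, 8, 9, 10, 11}
A = {1, 3, 6, 10}, B = {4, 6, 7, 9}
A ∪ B = {1, 3, 4, 6, 7, 9, 10}
(A ∪ B)' = U \ (A ∪ B) = {2, 5, 8, 11}
Verification via A' ∩ B': A' = {2, 4, 5, 7, 8, 9, 11}, B' = {1, 2, 3, 5, 8, 10, 11}
A' ∩ B' = {2, 5, 8, 11} ✓

{2, 5, 8, 11}


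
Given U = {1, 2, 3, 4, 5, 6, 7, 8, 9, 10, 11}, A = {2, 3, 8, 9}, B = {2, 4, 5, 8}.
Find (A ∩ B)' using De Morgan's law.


U = {1, 2, 3, 4, 5, 6, 7, 8, 9, 10, 11}
A = {2, 3, 8, 9}, B = {2, 4, 5, 8}
A ∩ B = {2, 8}
(A ∩ B)' = U \ (A ∩ B) = {1, 3, 4, 5, 6, 7, 9, 10, 11}
Verification via A' ∪ B': A' = {1, 4, 5, 6, 7, 10, 11}, B' = {1, 3, 6, 7, 9, 10, 11}
A' ∪ B' = {1, 3, 4, 5, 6, 7, 9, 10, 11} ✓

{1, 3, 4, 5, 6, 7, 9, 10, 11}


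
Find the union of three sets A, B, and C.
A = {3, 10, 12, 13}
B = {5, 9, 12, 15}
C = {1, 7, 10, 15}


Set A = {3, 10, 12, 13}
Set B = {5, 9, 12, 15}
Set C = {1, 7, 10, 15}
First, A ∪ B = {3, 5, 9, 10, 12, 13, 15}
Then, (A ∪ B) ∪ C = {1, 3, 5, 7, 9, 10, 12, 13, 15}

{1, 3, 5, 7, 9, 10, 12, 13, 15}


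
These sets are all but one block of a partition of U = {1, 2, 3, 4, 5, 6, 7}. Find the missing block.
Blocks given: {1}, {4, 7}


U = {1, 2, 3, 4, 5, 6, 7}
Shown blocks: {1}, {4, 7}
A partition's blocks are pairwise disjoint and cover U, so the missing block = U \ (union of shown blocks).
Union of shown blocks: {1, 4, 7}
Missing block = U \ (union) = {2, 3, 5, 6}

{2, 3, 5, 6}


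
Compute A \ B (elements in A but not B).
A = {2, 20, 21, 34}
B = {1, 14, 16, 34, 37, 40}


Set A = {2, 20, 21, 34}
Set B = {1, 14, 16, 34, 37, 40}
A \ B includes elements in A that are not in B.
Check each element of A:
2 (not in B, keep), 20 (not in B, keep), 21 (not in B, keep), 34 (in B, remove)
A \ B = {2, 20, 21}

{2, 20, 21}


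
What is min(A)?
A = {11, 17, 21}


Set A = {11, 17, 21}
Elements in ascending order: 11, 17, 21
The smallest element is 11.

11


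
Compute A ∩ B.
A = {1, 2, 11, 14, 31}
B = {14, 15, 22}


Set A = {1, 2, 11, 14, 31}
Set B = {14, 15, 22}
A ∩ B includes only elements in both sets.
Check each element of A against B:
1 ✗, 2 ✗, 11 ✗, 14 ✓, 31 ✗
A ∩ B = {14}

{14}


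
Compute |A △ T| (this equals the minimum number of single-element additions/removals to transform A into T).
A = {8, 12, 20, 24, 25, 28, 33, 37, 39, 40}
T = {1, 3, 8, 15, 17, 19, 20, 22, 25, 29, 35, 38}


Set A = {8, 12, 20, 24, 25, 28, 33, 37, 39, 40}
Set T = {1, 3, 8, 15, 17, 19, 20, 22, 25, 29, 35, 38}
Elements to remove from A (in A, not in T): {12, 24, 28, 33, 37, 39, 40} → 7 removals
Elements to add to A (in T, not in A): {1, 3, 15, 17, 19, 22, 29, 35, 38} → 9 additions
Total edits = 7 + 9 = 16

16


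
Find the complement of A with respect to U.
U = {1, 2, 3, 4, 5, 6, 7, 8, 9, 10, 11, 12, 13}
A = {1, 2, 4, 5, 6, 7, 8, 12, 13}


Universal set U = {1, 2, 3, 4, 5, 6, 7, 8, 9, 10, 11, 12, 13}
Set A = {1, 2, 4, 5, 6, 7, 8, 12, 13}
A' = U \ A = elements in U but not in A
Checking each element of U:
1 (in A, exclude), 2 (in A, exclude), 3 (not in A, include), 4 (in A, exclude), 5 (in A, exclude), 6 (in A, exclude), 7 (in A, exclude), 8 (in A, exclude), 9 (not in A, include), 10 (not in A, include), 11 (not in A, include), 12 (in A, exclude), 13 (in A, exclude)
A' = {3, 9, 10, 11}

{3, 9, 10, 11}


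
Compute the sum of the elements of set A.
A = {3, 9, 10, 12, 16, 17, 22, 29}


Set A = {3, 9, 10, 12, 16, 17, 22, 29}
Sum = 3 + 9 + 10 + 12 + 16 + 17 + 22 + 29 = 118

118


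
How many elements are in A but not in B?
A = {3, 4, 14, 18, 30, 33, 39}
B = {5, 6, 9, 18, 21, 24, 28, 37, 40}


Set A = {3, 4, 14, 18, 30, 33, 39}
Set B = {5, 6, 9, 18, 21, 24, 28, 37, 40}
A \ B = {3, 4, 14, 30, 33, 39}
|A \ B| = 6

6


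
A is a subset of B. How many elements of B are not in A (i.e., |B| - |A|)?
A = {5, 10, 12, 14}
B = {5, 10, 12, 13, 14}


Set A = {5, 10, 12, 14}, |A| = 4
Set B = {5, 10, 12, 13, 14}, |B| = 5
Since A ⊆ B: B \ A = {13}
|B| - |A| = 5 - 4 = 1

1


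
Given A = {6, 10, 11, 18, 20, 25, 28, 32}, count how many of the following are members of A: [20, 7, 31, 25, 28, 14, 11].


Set A = {6, 10, 11, 18, 20, 25, 28, 32}
Candidates: [20, 7, 31, 25, 28, 14, 11]
Check each candidate:
20 ∈ A, 7 ∉ A, 31 ∉ A, 25 ∈ A, 28 ∈ A, 14 ∉ A, 11 ∈ A
Count of candidates in A: 4

4


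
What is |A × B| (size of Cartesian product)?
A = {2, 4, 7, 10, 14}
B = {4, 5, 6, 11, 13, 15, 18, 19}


Set A = {2, 4, 7, 10, 14} has 5 elements.
Set B = {4, 5, 6, 11, 13, 15, 18, 19} has 8 elements.
|A × B| = |A| × |B| = 5 × 8 = 40

40


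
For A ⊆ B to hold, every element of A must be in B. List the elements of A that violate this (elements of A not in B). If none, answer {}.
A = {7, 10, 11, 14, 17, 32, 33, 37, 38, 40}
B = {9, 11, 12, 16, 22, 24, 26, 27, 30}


Set A = {7, 10, 11, 14, 17, 32, 33, 37, 38, 40}
Set B = {9, 11, 12, 16, 22, 24, 26, 27, 30}
Check each element of A against B:
7 ∉ B (include), 10 ∉ B (include), 11 ∈ B, 14 ∉ B (include), 17 ∉ B (include), 32 ∉ B (include), 33 ∉ B (include), 37 ∉ B (include), 38 ∉ B (include), 40 ∉ B (include)
Elements of A not in B: {7, 10, 14, 17, 32, 33, 37, 38, 40}

{7, 10, 14, 17, 32, 33, 37, 38, 40}


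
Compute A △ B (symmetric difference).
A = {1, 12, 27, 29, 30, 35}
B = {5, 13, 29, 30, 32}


Set A = {1, 12, 27, 29, 30, 35}
Set B = {5, 13, 29, 30, 32}
A △ B = (A \ B) ∪ (B \ A)
Elements in A but not B: {1, 12, 27, 35}
Elements in B but not A: {5, 13, 32}
A △ B = {1, 5, 12, 13, 27, 32, 35}

{1, 5, 12, 13, 27, 32, 35}


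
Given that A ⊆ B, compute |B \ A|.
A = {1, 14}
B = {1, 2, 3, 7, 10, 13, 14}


Set A = {1, 14}, |A| = 2
Set B = {1, 2, 3, 7, 10, 13, 14}, |B| = 7
Since A ⊆ B: B \ A = {2, 3, 7, 10, 13}
|B| - |A| = 7 - 2 = 5

5


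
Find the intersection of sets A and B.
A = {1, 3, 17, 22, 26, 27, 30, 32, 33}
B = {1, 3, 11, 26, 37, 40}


Set A = {1, 3, 17, 22, 26, 27, 30, 32, 33}
Set B = {1, 3, 11, 26, 37, 40}
A ∩ B includes only elements in both sets.
Check each element of A against B:
1 ✓, 3 ✓, 17 ✗, 22 ✗, 26 ✓, 27 ✗, 30 ✗, 32 ✗, 33 ✗
A ∩ B = {1, 3, 26}

{1, 3, 26}


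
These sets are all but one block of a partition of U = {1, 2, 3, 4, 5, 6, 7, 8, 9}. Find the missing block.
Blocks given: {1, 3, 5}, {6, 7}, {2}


U = {1, 2, 3, 4, 5, 6, 7, 8, 9}
Shown blocks: {1, 3, 5}, {6, 7}, {2}
A partition's blocks are pairwise disjoint and cover U, so the missing block = U \ (union of shown blocks).
Union of shown blocks: {1, 2, 3, 5, 6, 7}
Missing block = U \ (union) = {4, 8, 9}

{4, 8, 9}


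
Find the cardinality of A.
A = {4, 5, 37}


Set A = {4, 5, 37}
Listing elements: 4, 5, 37
Counting: 3 elements
|A| = 3

3


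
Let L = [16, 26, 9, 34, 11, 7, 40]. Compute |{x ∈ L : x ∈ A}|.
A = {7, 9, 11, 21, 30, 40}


Set A = {7, 9, 11, 21, 30, 40}
Candidates: [16, 26, 9, 34, 11, 7, 40]
Check each candidate:
16 ∉ A, 26 ∉ A, 9 ∈ A, 34 ∉ A, 11 ∈ A, 7 ∈ A, 40 ∈ A
Count of candidates in A: 4

4


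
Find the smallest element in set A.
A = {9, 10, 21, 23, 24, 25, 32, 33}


Set A = {9, 10, 21, 23, 24, 25, 32, 33}
Elements in ascending order: 9, 10, 21, 23, 24, 25, 32, 33
The smallest element is 9.

9


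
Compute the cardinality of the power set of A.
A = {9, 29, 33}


Set A = {9, 29, 33}
|A| = 3
The power set P(A) contains all subsets of A.
|P(A)| = 2^|A| = 2^3 = 8

8


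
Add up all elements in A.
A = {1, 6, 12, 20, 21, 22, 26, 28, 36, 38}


Set A = {1, 6, 12, 20, 21, 22, 26, 28, 36, 38}
Sum = 1 + 6 + 12 + 20 + 21 + 22 + 26 + 28 + 36 + 38 = 210

210


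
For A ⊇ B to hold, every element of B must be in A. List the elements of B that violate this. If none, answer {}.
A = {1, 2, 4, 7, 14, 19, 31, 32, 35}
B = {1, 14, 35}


Set A = {1, 2, 4, 7, 14, 19, 31, 32, 35}
Set B = {1, 14, 35}
Check each element of B against A:
1 ∈ A, 14 ∈ A, 35 ∈ A
Elements of B not in A: {}

{}


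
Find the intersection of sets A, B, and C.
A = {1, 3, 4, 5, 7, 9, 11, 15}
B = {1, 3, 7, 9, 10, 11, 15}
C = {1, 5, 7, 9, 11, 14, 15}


Set A = {1, 3, 4, 5, 7, 9, 11, 15}
Set B = {1, 3, 7, 9, 10, 11, 15}
Set C = {1, 5, 7, 9, 11, 14, 15}
First, A ∩ B = {1, 3, 7, 9, 11, 15}
Then, (A ∩ B) ∩ C = {1, 7, 9, 11, 15}

{1, 7, 9, 11, 15}


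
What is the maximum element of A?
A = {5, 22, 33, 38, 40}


Set A = {5, 22, 33, 38, 40}
Elements in ascending order: 5, 22, 33, 38, 40
The largest element is 40.

40


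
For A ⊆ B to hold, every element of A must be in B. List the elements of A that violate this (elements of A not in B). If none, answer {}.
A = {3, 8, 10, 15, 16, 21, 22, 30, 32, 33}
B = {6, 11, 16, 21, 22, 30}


Set A = {3, 8, 10, 15, 16, 21, 22, 30, 32, 33}
Set B = {6, 11, 16, 21, 22, 30}
Check each element of A against B:
3 ∉ B (include), 8 ∉ B (include), 10 ∉ B (include), 15 ∉ B (include), 16 ∈ B, 21 ∈ B, 22 ∈ B, 30 ∈ B, 32 ∉ B (include), 33 ∉ B (include)
Elements of A not in B: {3, 8, 10, 15, 32, 33}

{3, 8, 10, 15, 32, 33}
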